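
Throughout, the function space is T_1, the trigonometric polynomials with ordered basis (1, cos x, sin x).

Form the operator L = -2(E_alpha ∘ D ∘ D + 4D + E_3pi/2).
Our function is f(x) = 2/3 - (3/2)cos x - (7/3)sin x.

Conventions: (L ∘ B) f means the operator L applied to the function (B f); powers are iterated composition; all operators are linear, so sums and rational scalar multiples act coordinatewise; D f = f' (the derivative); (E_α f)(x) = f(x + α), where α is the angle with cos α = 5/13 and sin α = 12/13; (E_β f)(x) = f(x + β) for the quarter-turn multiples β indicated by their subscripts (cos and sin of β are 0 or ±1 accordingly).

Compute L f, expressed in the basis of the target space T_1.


g(x) = -4/3 + (111/13)cos x - (313/39)sin x

D f = -(7/3)cos x + (3/2)sin x
D D f = (3/2)cos x + (7/3)sin x
E_alpha D D f = (71/26)cos x - (19/39)sin x
D f = -(7/3)cos x + (3/2)sin x
(4D) f = -(28/3)cos x + 6sin x
E_3pi/2 f = 2/3 + (7/3)cos x - (3/2)sin x
(E_alpha ∘ D ∘ D + 4D + E_3pi/2) f = 2/3 - (111/26)cos x + (313/78)sin x
(-2(E_alpha ∘ D ∘ D + 4D + E_3pi/2)) f = -4/3 + (111/13)cos x - (313/39)sin x


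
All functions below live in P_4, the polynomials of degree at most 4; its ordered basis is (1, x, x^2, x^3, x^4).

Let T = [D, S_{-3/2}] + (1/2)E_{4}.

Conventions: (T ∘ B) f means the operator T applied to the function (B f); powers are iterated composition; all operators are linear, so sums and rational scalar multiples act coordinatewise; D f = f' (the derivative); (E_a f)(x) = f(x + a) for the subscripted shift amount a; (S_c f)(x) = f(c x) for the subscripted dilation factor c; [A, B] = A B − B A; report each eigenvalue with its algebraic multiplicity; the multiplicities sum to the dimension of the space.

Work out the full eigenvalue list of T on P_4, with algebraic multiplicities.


image of 1: 1/2
image of x: (1/2)x - 1/2
image of x^2: (1/2)x^2 + (23/2)x + 8
image of x^3: (1/2)x^3 - (87/8)x^2 + 24x + 32
image of x^4: (1/2)x^4 + (167/4)x^3 + 48x^2 + 128x + 128
the matrix is upper triangular; its diagonal is (1/2, 1/2, 1/2, 1/2, 1/2)
for a triangular matrix the eigenvalues are the diagonal entries, with algebraic multiplicity their repetition count

λ = 1/2 (multiplicity 5)


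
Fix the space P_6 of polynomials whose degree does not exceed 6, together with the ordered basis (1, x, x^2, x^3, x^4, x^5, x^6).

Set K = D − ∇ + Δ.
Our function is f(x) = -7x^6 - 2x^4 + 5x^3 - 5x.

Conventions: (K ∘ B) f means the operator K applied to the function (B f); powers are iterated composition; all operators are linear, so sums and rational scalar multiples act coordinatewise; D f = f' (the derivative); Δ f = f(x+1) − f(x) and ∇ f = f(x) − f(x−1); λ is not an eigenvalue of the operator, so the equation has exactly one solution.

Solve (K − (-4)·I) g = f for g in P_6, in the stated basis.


the result is g(x) = -(7/4)x^6 + (21/8)x^5 + (299/32)x^4 - (679/32)x^3 + (129/128)x^2 + (6019/256)x - 10423/1024

write g with unknown coordinates in the stated basis and equate coefficients in (K − (-4)·I) g = f
solving from the highest basis element down gives g = -(7/4)x^6 + (21/8)x^5 + (299/32)x^4 - (679/32)x^3 + (129/128)x^2 + (6019/256)x - 10423/1024
check: K g = -(21/2)x^5 - (315/8)x^4 + (719/8)x^3 - (129/32)x^2 - (6339/64)x + 10423/256
so K g − (-4)·g = -7x^6 - 2x^4 + 5x^3 - 5x = f ✓


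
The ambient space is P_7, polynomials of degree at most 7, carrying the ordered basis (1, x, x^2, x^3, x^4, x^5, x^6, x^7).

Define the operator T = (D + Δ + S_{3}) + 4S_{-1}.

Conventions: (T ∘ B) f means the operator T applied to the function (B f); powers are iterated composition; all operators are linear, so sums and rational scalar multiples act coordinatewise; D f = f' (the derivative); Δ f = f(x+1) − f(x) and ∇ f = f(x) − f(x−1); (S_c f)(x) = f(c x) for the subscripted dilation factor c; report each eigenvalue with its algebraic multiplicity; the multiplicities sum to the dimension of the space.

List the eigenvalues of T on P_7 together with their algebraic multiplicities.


image of 1: 5
image of x: -x + 2
image of x^2: 13x^2 + 4x + 1
image of x^3: 23x^3 + 6x^2 + 3x + 1
image of x^4: 85x^4 + 8x^3 + 6x^2 + 4x + 1
image of x^5: 239x^5 + 10x^4 + 10x^3 + 10x^2 + 5x + 1
image of x^6: 733x^6 + 12x^5 + 15x^4 + 20x^3 + 15x^2 + 6x + 1
image of x^7: 2183x^7 + 14x^6 + 21x^5 + 35x^4 + 35x^3 + 21x^2 + 7x + 1
the matrix is upper triangular; its diagonal is (5, -1, 13, 23, 85, 239, 733, 2183)
for a triangular matrix the eigenvalues are the diagonal entries, with algebraic multiplicity their repetition count

λ = -1 (multiplicity 1), λ = 5 (multiplicity 1), λ = 13 (multiplicity 1), λ = 23 (multiplicity 1), λ = 85 (multiplicity 1), λ = 239 (multiplicity 1), λ = 733 (multiplicity 1), λ = 2183 (multiplicity 1)


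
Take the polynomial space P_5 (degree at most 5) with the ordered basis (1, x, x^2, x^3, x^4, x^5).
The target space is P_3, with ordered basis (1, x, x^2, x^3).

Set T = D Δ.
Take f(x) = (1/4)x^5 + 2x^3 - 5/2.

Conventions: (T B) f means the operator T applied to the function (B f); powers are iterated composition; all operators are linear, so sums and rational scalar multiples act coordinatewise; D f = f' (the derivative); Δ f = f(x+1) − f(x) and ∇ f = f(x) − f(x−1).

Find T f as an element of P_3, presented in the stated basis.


the image equals g(x) = 5x^3 + (15/2)x^2 + 17x + 29/4

Δ f = (5/4)x^4 + (5/2)x^3 + (17/2)x^2 + (29/4)x + 9/4
D Δ f = 5x^3 + (15/2)x^2 + 17x + 29/4


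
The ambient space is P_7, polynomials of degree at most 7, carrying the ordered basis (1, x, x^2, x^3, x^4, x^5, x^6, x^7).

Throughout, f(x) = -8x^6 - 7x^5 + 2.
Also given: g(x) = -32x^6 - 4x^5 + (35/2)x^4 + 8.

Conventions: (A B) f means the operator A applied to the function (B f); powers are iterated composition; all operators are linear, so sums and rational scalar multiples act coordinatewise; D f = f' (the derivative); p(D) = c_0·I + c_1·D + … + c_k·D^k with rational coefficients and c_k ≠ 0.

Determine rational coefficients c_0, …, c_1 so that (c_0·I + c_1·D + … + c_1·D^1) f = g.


D^0 f = -8x^6 - 7x^5 + 2
D^1 f = -48x^5 - 35x^4
matching coefficients of g against c_0 f + c_1 Df + … from the top degree down determines the c_i
solution: c_0 = 4, c_1 = -1/2

c_0 = 4, c_1 = -1/2


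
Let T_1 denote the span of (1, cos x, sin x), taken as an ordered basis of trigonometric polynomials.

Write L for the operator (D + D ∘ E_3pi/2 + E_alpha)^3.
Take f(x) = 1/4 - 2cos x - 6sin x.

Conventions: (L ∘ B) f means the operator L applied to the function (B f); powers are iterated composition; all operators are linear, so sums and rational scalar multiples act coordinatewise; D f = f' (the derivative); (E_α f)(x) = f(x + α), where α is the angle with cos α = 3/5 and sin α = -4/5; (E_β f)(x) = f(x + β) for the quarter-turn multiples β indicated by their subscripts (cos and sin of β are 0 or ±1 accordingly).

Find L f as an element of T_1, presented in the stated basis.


D f = -6cos x + 2sin x
E_3pi/2 f = 1/4 + 6cos x - 2sin x
D E_3pi/2 f = -2cos x - 6sin x
E_alpha f = 1/4 + (18/5)cos x - (26/5)sin x
(D + D ∘ E_3pi/2 + E_alpha) f = 1/4 - (22/5)cos x - (46/5)sin x
D (D + D ∘ E_3pi/2 + E_alpha) f = -(46/5)cos x + (22/5)sin x
E_3pi/2 (D + D ∘ E_3pi/2 + E_alpha) f = 1/4 + (46/5)cos x - (22/5)sin x
D E_3pi/2 (D + D ∘ E_3pi/2 + E_alpha) f = -(22/5)cos x - (46/5)sin x
E_alpha (D + D ∘ E_3pi/2 + E_alpha) f = 1/4 + (118/25)cos x - (226/25)sin x
(D + D ∘ E_3pi/2 + E_alpha) (D + D ∘ E_3pi/2 + E_alpha) f = 1/4 - (222/25)cos x - (346/25)sin x
D (D + D ∘ E_3pi/2 + E_alpha) (D + D ∘ E_3pi/2 + E_alpha) f = -(346/25)cos x + (222/25)sin x
E_3pi/2 (D + D ∘ E_3pi/2 + E_alpha) (D + D ∘ E_3pi/2 + E_alpha) f = 1/4 + (346/25)cos x - (222/25)sin x
D E_3pi/2 (D + D ∘ E_3pi/2 + E_alpha) (D + D ∘ E_3pi/2 + E_alpha) f = -(222/25)cos x - (346/25)sin x
E_alpha (D + D ∘ E_3pi/2 + E_alpha) (D + D ∘ E_3pi/2 + E_alpha) f = 1/4 + (718/125)cos x - (1926/125)sin x
(D + D ∘ E_3pi/2 + E_alpha) (D + D ∘ E_3pi/2 + E_alpha) (D + D ∘ E_3pi/2 + E_alpha) f = 1/4 - (2122/125)cos x - (2546/125)sin x

g(x) = 1/4 - (2122/125)cos x - (2546/125)sin x


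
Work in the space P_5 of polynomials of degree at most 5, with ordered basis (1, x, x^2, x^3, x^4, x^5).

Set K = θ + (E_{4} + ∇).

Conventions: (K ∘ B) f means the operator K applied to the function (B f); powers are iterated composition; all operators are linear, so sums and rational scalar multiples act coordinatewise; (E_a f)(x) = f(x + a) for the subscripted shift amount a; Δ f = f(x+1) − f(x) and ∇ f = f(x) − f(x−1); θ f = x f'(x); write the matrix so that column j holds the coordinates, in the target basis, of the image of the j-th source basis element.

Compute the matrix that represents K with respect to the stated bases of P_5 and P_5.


the matrix is [[1, 5, 15, 65, 255, 1025]; [0, 2, 10, 45, 260, 1275]; [0, 0, 3, 15, 90, 650]; [0, 0, 0, 4, 20, 150]; [0, 0, 0, 0, 5, 25]; [0, 0, 0, 0, 0, 6]] (rows listed top to bottom)

image of 1: 1
image of x: 2x + 5
image of x^2: 3x^2 + 10x + 15
image of x^3: 4x^3 + 15x^2 + 45x + 65
image of x^4: 5x^4 + 20x^3 + 90x^2 + 260x + 255
image of x^5: 6x^5 + 25x^4 + 150x^3 + 650x^2 + 1275x + 1025
each image's coordinates form column j of the matrix


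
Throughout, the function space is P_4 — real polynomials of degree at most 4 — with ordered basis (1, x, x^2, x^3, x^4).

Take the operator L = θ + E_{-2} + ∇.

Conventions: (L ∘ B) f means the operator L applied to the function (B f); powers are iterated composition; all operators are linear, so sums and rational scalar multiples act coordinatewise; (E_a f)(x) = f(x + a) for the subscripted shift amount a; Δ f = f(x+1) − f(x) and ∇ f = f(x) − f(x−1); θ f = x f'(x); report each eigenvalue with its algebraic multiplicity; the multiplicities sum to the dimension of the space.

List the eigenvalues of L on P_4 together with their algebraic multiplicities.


λ = 1 (multiplicity 1), λ = 2 (multiplicity 1), λ = 3 (multiplicity 1), λ = 4 (multiplicity 1), λ = 5 (multiplicity 1)

image of 1: 1
image of x: 2x - 1
image of x^2: 3x^2 - 2x + 3
image of x^3: 4x^3 - 3x^2 + 9x - 7
image of x^4: 5x^4 - 4x^3 + 18x^2 - 28x + 15
the matrix is upper triangular; its diagonal is (1, 2, 3, 4, 5)
for a triangular matrix the eigenvalues are the diagonal entries, with algebraic multiplicity their repetition count


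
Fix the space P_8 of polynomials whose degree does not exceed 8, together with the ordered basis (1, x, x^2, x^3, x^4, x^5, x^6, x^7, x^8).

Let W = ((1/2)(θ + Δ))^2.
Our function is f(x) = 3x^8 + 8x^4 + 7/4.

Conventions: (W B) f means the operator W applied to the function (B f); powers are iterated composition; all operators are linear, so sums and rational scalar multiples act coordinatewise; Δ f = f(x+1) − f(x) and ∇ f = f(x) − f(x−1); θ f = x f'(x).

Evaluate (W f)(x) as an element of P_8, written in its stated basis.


the result is g(x) = 48x^8 + 90x^7 + 336x^6 + 798x^5 + 1397x^4 + 1778x^3 + 1608x^2 + 898x + 465/2

θ f = 24x^8 + 32x^4
Δ f = 24x^7 + 84x^6 + 168x^5 + 210x^4 + 200x^3 + 132x^2 + 56x + 11
(θ + Δ) f = 24x^8 + 24x^7 + 84x^6 + 168x^5 + 242x^4 + 200x^3 + 132x^2 + 56x + 11
((1/2)(θ + Δ)) f = 12x^8 + 12x^7 + 42x^6 + 84x^5 + 121x^4 + 100x^3 + 66x^2 + 28x + 11/2
θ ((1/2)(θ + Δ)) f = 96x^8 + 84x^7 + 252x^6 + 420x^5 + 484x^4 + 300x^3 + 132x^2 + 28x
Δ ((1/2)(θ + Δ)) f = 96x^7 + 420x^6 + 1176x^5 + 2310x^4 + 3256x^3 + 3084x^2 + 1768x + 465
(θ + Δ) ((1/2)(θ + Δ)) f = 96x^8 + 180x^7 + 672x^6 + 1596x^5 + 2794x^4 + 3556x^3 + 3216x^2 + 1796x + 465
((1/2)(θ + Δ)) ((1/2)(θ + Δ)) f = 48x^8 + 90x^7 + 336x^6 + 798x^5 + 1397x^4 + 1778x^3 + 1608x^2 + 898x + 465/2


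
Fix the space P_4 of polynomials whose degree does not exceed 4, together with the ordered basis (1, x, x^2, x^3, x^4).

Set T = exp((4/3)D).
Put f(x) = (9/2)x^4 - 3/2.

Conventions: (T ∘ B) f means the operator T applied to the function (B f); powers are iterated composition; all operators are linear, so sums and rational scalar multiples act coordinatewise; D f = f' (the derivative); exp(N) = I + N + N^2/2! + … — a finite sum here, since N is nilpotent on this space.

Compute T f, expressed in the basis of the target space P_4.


order-1 term: 24x^3
order-2 term: 48x^2
order-3 term: (128/3)x
order-4 term: 128/9
the series for exp((4/3)D) f terminates at order 4
exp((4/3)D) f = (9/2)x^4 + 24x^3 + 48x^2 + (128/3)x + 229/18

the image equals g(x) = (9/2)x^4 + 24x^3 + 48x^2 + (128/3)x + 229/18


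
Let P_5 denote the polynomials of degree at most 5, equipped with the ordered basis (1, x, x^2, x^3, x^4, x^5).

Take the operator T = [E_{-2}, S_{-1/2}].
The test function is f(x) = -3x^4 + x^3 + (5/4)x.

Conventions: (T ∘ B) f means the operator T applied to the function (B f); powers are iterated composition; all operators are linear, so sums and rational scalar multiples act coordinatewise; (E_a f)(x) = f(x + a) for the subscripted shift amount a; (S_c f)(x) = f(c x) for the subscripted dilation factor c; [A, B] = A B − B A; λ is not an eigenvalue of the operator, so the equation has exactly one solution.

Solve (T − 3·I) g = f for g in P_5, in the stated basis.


the result is g(x) = x^4 - (5/6)x^3 - (17/8)x^2 - (133/24)x - 131/12

write g with unknown coordinates in the stated basis and equate coefficients in (T − 3·I) g = f
solving from the highest basis element down gives g = x^4 - (5/6)x^3 - (17/8)x^2 - (133/24)x - 131/12
check: T g = -(3/2)x^3 - (51/8)x^2 - (123/8)x - 131/4
so T g − 3·g = -3x^4 + x^3 + (5/4)x = f ✓


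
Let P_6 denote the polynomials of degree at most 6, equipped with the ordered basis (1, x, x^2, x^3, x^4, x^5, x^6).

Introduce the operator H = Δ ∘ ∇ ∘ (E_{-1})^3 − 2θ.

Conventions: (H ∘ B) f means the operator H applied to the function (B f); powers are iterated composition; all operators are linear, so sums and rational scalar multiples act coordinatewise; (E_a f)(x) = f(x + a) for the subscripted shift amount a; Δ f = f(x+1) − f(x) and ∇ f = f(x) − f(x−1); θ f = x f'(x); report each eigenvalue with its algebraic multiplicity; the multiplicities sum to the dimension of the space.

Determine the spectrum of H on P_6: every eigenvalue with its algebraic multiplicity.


image of 1: 0
image of x: -2x
image of x^2: -4x^2 + 2
image of x^3: -6x^3 + 6x - 18
image of x^4: -8x^4 + 12x^2 - 72x + 110
image of x^5: -10x^5 + 20x^3 - 180x^2 + 550x - 570
image of x^6: -12x^6 + 30x^4 - 360x^3 + 1650x^2 - 3420x + 2702
the matrix is upper triangular; its diagonal is (0, -2, -4, -6, -8, -10, -12)
for a triangular matrix the eigenvalues are the diagonal entries, with algebraic multiplicity their repetition count

λ = -12 (multiplicity 1), λ = -10 (multiplicity 1), λ = -8 (multiplicity 1), λ = -6 (multiplicity 1), λ = -4 (multiplicity 1), λ = -2 (multiplicity 1), λ = 0 (multiplicity 1)


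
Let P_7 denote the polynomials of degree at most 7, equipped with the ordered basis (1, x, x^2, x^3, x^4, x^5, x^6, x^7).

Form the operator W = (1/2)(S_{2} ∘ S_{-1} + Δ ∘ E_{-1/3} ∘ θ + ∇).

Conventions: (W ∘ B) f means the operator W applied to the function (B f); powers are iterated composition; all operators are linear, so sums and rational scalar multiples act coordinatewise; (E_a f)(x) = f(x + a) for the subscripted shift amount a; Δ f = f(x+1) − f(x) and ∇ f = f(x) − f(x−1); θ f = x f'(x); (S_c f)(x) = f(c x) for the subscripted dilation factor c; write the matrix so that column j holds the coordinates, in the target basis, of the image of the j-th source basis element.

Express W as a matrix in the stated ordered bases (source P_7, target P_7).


the matrix is [[1/2, 1, -1/6, 1, -7/54, 68/81, -13/54, 515/729]; [0, -1, 3, 0, 14/3, -5/27, 49/9, -112/81]; [0, 0, 2, 6, 1, 40/3, 5/6, 553/27]; [0, 0, 0, -4, 10, 10/3, 30, 140/27]; [0, 0, 0, 0, 8, 15, 15/2, 175/3]; [0, 0, 0, 0, 0, -16, 21, 14]; [0, 0, 0, 0, 0, 0, 32, 28]; [0, 0, 0, 0, 0, 0, 0, -64]] (rows listed top to bottom)

image of 1: 1/2
image of x: -x + 1
image of x^2: 2x^2 + 3x - 1/6
image of x^3: -4x^3 + 6x^2 + 1
image of x^4: 8x^4 + 10x^3 + x^2 + (14/3)x - 7/54
image of x^5: -16x^5 + 15x^4 + (10/3)x^3 + (40/3)x^2 - (5/27)x + 68/81
image of x^6: 32x^6 + 21x^5 + (15/2)x^4 + 30x^3 + (5/6)x^2 + (49/9)x - 13/54
image of x^7: -64x^7 + 28x^6 + 14x^5 + (175/3)x^4 + (140/27)x^3 + (553/27)x^2 - (112/81)x + 515/729
each image's coordinates form column j of the matrix


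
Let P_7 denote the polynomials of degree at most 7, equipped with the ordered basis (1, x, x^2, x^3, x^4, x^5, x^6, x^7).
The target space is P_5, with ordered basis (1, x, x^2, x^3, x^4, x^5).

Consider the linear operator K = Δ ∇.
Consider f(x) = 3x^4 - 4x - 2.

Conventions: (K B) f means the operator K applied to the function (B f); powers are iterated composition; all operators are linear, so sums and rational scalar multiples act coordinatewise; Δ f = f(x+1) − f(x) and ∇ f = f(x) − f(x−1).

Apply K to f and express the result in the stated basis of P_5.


g(x) = 36x^2 + 6

∇ f = 12x^3 - 18x^2 + 12x - 7
Δ ∇ f = 36x^2 + 6


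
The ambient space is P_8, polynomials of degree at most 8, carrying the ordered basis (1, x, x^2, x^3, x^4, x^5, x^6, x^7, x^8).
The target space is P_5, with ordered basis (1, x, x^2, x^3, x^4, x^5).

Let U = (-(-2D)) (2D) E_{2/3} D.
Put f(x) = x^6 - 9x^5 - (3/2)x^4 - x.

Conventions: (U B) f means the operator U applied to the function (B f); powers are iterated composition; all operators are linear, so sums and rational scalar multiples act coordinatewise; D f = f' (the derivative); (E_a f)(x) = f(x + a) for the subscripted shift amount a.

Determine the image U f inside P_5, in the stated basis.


D f = 6x^5 - 45x^4 - 6x^3 - 1
E_{2/3} D f = 6x^5 - 25x^4 - (298/3)x^3 - (1028/9)x^2 - (1496/27)x - 881/81
D (E_{2/3} D) f = 30x^4 - 100x^3 - 298x^2 - (2056/9)x - 1496/27
(2D) (E_{2/3} D) f = 60x^4 - 200x^3 - 596x^2 - (4112/9)x - 2992/27
D ((2D) E_{2/3} D) f = 240x^3 - 600x^2 - 1192x - 4112/9
(-2D) ((2D) E_{2/3} D) f = -480x^3 + 1200x^2 + 2384x + 8224/9
(-(-2D)) ((2D) E_{2/3} D) f = 480x^3 - 1200x^2 - 2384x - 8224/9

the result is g(x) = 480x^3 - 1200x^2 - 2384x - 8224/9


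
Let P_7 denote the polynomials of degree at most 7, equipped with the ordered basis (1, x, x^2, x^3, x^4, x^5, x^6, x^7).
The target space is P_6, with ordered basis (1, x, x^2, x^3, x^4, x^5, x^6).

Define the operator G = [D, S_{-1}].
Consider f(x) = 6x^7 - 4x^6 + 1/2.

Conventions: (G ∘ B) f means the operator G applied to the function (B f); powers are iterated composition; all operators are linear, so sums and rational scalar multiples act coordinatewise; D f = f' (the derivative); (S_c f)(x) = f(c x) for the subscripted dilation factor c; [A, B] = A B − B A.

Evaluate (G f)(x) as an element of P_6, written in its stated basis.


the result is g(x) = -84x^6 - 48x^5

S_{-1} f = -6x^7 - 4x^6 + 1/2
D S_{-1} f = -42x^6 - 24x^5
D f = 42x^6 - 24x^5
S_{-1} D f = 42x^6 + 24x^5
[D, S_{-1}] f = -84x^6 - 48x^5


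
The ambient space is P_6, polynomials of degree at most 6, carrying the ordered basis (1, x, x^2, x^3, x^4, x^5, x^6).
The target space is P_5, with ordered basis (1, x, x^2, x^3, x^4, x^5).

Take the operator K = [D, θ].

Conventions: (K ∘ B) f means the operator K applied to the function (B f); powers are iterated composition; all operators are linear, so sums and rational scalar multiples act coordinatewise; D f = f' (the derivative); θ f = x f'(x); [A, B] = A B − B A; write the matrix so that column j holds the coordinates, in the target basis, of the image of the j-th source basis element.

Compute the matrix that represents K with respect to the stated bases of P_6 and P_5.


image of 1: 0
image of x: 1
image of x^2: 2x
image of x^3: 3x^2
image of x^4: 4x^3
image of x^5: 5x^4
image of x^6: 6x^5
each image's coordinates form column j of the matrix

the matrix is [[0, 1, 0, 0, 0, 0, 0]; [0, 0, 2, 0, 0, 0, 0]; [0, 0, 0, 3, 0, 0, 0]; [0, 0, 0, 0, 4, 0, 0]; [0, 0, 0, 0, 0, 5, 0]; [0, 0, 0, 0, 0, 0, 6]] (rows listed top to bottom)


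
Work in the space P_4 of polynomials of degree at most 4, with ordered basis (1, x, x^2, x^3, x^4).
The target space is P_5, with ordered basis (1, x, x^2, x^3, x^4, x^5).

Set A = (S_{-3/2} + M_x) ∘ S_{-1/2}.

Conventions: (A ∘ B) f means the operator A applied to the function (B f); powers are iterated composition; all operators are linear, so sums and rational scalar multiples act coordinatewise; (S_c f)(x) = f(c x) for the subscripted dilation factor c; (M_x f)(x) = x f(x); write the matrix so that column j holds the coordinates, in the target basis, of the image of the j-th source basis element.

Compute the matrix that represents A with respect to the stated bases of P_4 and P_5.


the matrix is [[1, 0, 0, 0, 0]; [1, 3/4, 0, 0, 0]; [0, -1/2, 9/16, 0, 0]; [0, 0, 1/4, 27/64, 0]; [0, 0, 0, -1/8, 81/256]; [0, 0, 0, 0, 1/16]] (rows listed top to bottom)

image of 1: x + 1
image of x: -(1/2)x^2 + (3/4)x
image of x^2: (1/4)x^3 + (9/16)x^2
image of x^3: -(1/8)x^4 + (27/64)x^3
image of x^4: (1/16)x^5 + (81/256)x^4
each image's coordinates form column j of the matrix


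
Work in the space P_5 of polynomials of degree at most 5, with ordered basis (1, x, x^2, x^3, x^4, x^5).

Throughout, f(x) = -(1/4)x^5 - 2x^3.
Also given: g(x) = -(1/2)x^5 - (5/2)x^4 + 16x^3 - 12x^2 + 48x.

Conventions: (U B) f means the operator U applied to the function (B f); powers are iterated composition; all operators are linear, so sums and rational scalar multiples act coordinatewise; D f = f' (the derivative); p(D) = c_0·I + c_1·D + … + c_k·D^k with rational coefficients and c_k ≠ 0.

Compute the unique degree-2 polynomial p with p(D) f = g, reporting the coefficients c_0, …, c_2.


D^0 f = -(1/4)x^5 - 2x^3
D^1 f = -(5/4)x^4 - 6x^2
D^2 f = -5x^3 - 12x
matching coefficients of g against c_0 f + c_1 Df + … from the top degree down determines the c_i
solution: c_0 = 2, c_1 = 2, c_2 = -4

p(D) = 2·I + 2·D − 4·D^2, i.e. c_0 = 2, c_1 = 2, c_2 = -4


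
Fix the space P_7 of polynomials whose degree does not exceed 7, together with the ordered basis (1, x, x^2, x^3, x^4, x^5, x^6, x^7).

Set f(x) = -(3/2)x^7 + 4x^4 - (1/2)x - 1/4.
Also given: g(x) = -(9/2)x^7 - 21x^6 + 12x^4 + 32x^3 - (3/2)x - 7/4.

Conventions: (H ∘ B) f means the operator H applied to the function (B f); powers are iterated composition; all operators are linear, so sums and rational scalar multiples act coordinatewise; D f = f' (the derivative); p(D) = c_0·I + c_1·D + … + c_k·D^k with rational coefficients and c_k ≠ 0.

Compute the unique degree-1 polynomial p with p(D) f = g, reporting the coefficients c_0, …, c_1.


D^0 f = -(3/2)x^7 + 4x^4 - (1/2)x - 1/4
D^1 f = -(21/2)x^6 + 16x^3 - 1/2
matching coefficients of g against c_0 f + c_1 Df + … from the top degree down determines the c_i
solution: c_0 = 3, c_1 = 2

p(D) = 3·I + 2·D, i.e. c_0 = 3, c_1 = 2


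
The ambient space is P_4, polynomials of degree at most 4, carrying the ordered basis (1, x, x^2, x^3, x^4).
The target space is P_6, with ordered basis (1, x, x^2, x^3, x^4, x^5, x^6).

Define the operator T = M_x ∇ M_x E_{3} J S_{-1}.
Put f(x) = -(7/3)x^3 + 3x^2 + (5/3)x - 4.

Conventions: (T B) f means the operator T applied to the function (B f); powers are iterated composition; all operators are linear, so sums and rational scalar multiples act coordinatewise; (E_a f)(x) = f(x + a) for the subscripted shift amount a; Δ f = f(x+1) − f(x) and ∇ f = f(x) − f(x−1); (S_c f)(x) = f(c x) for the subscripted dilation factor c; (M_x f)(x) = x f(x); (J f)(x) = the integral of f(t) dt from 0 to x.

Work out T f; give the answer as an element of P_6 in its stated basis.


the image equals g(x) = (35/12)x^5 + (157/6)x^4 + (461/6)x^3 + (865/12)x^2 + 6x

S_{-1} f = (7/3)x^3 + 3x^2 - (5/3)x - 4
J S_{-1} f = (7/12)x^4 + x^3 - (5/6)x^2 - 4x
E_{3} J S_{-1} f = (7/12)x^4 + 8x^3 + (119/3)x^2 + 81x + 219/4
M_x E_{3} J S_{-1} f = (7/12)x^5 + 8x^4 + (119/3)x^3 + 81x^2 + (219/4)x
∇ (M_x E_{3} J) S_{-1} f = (35/12)x^4 + (157/6)x^3 + (461/6)x^2 + (865/12)x + 6
M_x ∇ (M_x E_{3} J) S_{-1} f = (35/12)x^5 + (157/6)x^4 + (461/6)x^3 + (865/12)x^2 + 6x


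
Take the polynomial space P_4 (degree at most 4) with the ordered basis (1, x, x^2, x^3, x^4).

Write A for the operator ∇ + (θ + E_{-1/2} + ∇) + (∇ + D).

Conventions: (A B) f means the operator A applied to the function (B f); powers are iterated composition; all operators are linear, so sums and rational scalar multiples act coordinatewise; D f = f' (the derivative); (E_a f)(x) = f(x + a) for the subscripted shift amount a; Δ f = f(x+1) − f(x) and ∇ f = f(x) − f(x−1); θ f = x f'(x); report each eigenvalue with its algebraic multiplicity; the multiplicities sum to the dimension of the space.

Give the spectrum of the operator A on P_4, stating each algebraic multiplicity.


image of 1: 1
image of x: 2x + 7/2
image of x^2: 3x^2 + 7x - 11/4
image of x^3: 4x^3 + (21/2)x^2 - (33/4)x + 23/8
image of x^4: 5x^4 + 14x^3 - (33/2)x^2 + (23/2)x - 47/16
the matrix is upper triangular; its diagonal is (1, 2, 3, 4, 5)
for a triangular matrix the eigenvalues are the diagonal entries, with algebraic multiplicity their repetition count

λ = 1 (multiplicity 1), λ = 2 (multiplicity 1), λ = 3 (multiplicity 1), λ = 4 (multiplicity 1), λ = 5 (multiplicity 1)


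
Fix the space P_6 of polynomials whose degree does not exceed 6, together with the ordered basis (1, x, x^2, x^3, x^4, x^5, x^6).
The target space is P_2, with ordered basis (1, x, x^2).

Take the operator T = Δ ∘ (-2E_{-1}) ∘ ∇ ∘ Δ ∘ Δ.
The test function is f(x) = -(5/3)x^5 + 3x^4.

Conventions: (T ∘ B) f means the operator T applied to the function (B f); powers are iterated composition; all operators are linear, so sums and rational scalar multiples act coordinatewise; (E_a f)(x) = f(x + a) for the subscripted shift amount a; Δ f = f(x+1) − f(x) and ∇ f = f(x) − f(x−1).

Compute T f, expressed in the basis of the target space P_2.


Δ f = -(25/3)x^4 - (14/3)x^3 + (4/3)x^2 + (11/3)x + 4/3
Δ Δ f = -(100/3)x^3 - 64x^2 - (134/3)x - 8
∇ Δ Δ f = -100x^2 - 28x - 14
E_{-1} (∇ ∘ Δ ∘ Δ) f = -100x^2 + 172x - 86
(-2E_{-1}) (∇ ∘ Δ ∘ Δ) f = 200x^2 - 344x + 172
Δ (-2E_{-1}) (∇ ∘ Δ ∘ Δ) f = 400x - 144

the image equals g(x) = 400x - 144


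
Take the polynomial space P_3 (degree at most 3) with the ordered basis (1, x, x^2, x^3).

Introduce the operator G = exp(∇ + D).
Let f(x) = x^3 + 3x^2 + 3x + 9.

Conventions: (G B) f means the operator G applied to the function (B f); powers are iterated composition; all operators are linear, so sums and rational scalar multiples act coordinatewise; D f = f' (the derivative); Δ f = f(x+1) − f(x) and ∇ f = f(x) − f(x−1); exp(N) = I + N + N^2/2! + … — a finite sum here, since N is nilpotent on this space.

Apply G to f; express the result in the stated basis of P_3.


the image equals g(x) = x^3 + 9x^2 + 24x + 27

order-1 term: 6x^2 + 9x + 4
order-2 term: 12x + 6
order-3 term: 8
the series for exp(∇ + D) f terminates at order 3
exp(∇ + D) f = x^3 + 9x^2 + 24x + 27


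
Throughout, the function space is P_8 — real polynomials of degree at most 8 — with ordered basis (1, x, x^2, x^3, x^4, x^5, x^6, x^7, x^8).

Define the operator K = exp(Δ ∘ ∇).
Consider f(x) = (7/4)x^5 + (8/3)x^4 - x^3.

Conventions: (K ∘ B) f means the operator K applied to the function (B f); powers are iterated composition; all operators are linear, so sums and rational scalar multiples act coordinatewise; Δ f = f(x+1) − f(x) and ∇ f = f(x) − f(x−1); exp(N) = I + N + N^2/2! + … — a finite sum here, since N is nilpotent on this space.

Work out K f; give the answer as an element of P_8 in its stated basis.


order-1 term: 35x^3 + 32x^2 + (23/2)x + 16/3
order-2 term: 105x + 32
the series for exp(Δ ∘ ∇) f terminates at order 2
exp(Δ ∘ ∇) f = (7/4)x^5 + (8/3)x^4 + 34x^3 + 32x^2 + (233/2)x + 112/3

g(x) = (7/4)x^5 + (8/3)x^4 + 34x^3 + 32x^2 + (233/2)x + 112/3


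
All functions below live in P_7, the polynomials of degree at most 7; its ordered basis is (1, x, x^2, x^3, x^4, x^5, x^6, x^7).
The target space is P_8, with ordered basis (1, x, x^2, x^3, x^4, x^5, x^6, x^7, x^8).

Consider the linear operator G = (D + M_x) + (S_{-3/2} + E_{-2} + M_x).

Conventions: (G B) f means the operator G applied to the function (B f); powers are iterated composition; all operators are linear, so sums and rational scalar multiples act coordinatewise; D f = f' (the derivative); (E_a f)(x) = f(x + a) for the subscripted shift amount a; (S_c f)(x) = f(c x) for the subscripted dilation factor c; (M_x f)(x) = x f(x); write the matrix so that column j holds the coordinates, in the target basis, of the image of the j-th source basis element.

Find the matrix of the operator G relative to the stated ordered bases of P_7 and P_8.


the matrix is [[2, -1, 4, -8, 16, -32, 64, -128]; [2, -1/2, -2, 12, -32, 80, -192, 448]; [0, 2, 13/4, -3, 24, -80, 240, -672]; [0, 0, 2, -19/8, -4, 40, -160, 560]; [0, 0, 0, 2, 97/16, -5, 60, -280]; [0, 0, 0, 0, 2, -211/32, -6, 84]; [0, 0, 0, 0, 0, 2, 793/64, -7]; [0, 0, 0, 0, 0, 0, 2, -2059/128]; [0, 0, 0, 0, 0, 0, 0, 2]] (rows listed top to bottom)

image of 1: 2x + 2
image of x: 2x^2 - (1/2)x - 1
image of x^2: 2x^3 + (13/4)x^2 - 2x + 4
image of x^3: 2x^4 - (19/8)x^3 - 3x^2 + 12x - 8
image of x^4: 2x^5 + (97/16)x^4 - 4x^3 + 24x^2 - 32x + 16
image of x^5: 2x^6 - (211/32)x^5 - 5x^4 + 40x^3 - 80x^2 + 80x - 32
image of x^6: 2x^7 + (793/64)x^6 - 6x^5 + 60x^4 - 160x^3 + 240x^2 - 192x + 64
image of x^7: 2x^8 - (2059/128)x^7 - 7x^6 + 84x^5 - 280x^4 + 560x^3 - 672x^2 + 448x - 128
each image's coordinates form column j of the matrix


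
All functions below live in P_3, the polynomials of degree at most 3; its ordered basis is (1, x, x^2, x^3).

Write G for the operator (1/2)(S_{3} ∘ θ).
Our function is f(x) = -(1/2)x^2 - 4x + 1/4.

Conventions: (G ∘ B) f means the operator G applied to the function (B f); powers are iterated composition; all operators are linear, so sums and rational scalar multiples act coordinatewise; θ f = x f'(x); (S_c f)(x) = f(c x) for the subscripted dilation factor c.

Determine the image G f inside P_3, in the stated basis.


θ f = -x^2 - 4x
S_{3} θ f = -9x^2 - 12x
((1/2)(S_{3} ∘ θ)) f = -(9/2)x^2 - 6x

g(x) = -(9/2)x^2 - 6x


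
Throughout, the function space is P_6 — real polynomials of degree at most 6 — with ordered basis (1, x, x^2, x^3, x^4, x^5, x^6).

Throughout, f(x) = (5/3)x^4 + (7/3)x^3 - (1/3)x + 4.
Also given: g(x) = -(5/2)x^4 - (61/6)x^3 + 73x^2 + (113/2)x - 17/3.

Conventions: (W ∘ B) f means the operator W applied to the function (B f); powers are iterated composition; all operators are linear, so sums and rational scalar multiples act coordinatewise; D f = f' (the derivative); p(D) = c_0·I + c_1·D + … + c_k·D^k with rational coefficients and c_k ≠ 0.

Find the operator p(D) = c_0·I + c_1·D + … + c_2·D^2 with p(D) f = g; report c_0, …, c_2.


c_0 = -3/2, c_1 = -1, c_2 = 4

D^0 f = (5/3)x^4 + (7/3)x^3 - (1/3)x + 4
D^1 f = (20/3)x^3 + 7x^2 - 1/3
D^2 f = 20x^2 + 14x
matching coefficients of g against c_0 f + c_1 Df + … from the top degree down determines the c_i
solution: c_0 = -3/2, c_1 = -1, c_2 = 4


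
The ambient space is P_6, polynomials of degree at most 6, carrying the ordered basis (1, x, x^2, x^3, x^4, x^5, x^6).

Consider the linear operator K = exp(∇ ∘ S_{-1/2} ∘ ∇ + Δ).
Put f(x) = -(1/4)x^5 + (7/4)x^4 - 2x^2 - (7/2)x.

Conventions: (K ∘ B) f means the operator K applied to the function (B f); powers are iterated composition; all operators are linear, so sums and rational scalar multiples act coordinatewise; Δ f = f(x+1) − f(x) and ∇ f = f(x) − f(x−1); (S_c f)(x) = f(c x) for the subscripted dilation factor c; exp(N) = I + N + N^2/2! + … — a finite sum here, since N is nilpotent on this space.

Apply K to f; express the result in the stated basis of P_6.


order-1 term: -(5/4)x^4 + (67/16)x^3 + (157/32)x^2 - (3/2)x - 255/64
order-2 term: -(5/2)x^3 + (111/32)x^2 + (817/64)x + 373/128
order-3 term: -(5/2)x^2 - (23/16)x + 179/64
order-4 term: -(5/4)x - 23/64
order-5 term: -1/4
the series for exp(∇ ∘ S_{-1/2} ∘ ∇ + Δ) f terminates at order 5
exp(∇ ∘ S_{-1/2} ∘ ∇ + Δ) f = -(1/4)x^5 + (1/2)x^4 + (27/16)x^3 + (31/8)x^2 + (325/64)x + 143/128

g(x) = -(1/4)x^5 + (1/2)x^4 + (27/16)x^3 + (31/8)x^2 + (325/64)x + 143/128


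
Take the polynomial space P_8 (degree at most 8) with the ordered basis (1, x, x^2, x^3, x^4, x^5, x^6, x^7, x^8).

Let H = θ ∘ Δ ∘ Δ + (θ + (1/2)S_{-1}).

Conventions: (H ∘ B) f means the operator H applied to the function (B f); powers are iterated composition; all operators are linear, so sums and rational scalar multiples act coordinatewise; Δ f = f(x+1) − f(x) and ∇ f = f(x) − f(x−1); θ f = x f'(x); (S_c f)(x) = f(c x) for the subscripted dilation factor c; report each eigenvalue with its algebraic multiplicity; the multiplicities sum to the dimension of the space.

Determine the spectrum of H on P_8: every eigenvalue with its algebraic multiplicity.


λ = 1/2 (multiplicity 2), λ = 5/2 (multiplicity 2), λ = 9/2 (multiplicity 2), λ = 13/2 (multiplicity 2), λ = 17/2 (multiplicity 1)

image of 1: 1/2
image of x: (1/2)x
image of x^2: (5/2)x^2
image of x^3: (5/2)x^3 + 6x
image of x^4: (9/2)x^4 + 24x^2 + 24x
image of x^5: (9/2)x^5 + 60x^3 + 120x^2 + 70x
image of x^6: (13/2)x^6 + 120x^4 + 360x^3 + 420x^2 + 180x
image of x^7: (13/2)x^7 + 210x^5 + 840x^4 + 1470x^3 + 1260x^2 + 434x
image of x^8: (17/2)x^8 + 336x^6 + 1680x^5 + 3920x^4 + 5040x^3 + 3472x^2 + 1008x
the matrix is upper triangular; its diagonal is (1/2, 1/2, 5/2, 5/2, 9/2, 9/2, 13/2, 13/2, 17/2)
for a triangular matrix the eigenvalues are the diagonal entries, with algebraic multiplicity their repetition count


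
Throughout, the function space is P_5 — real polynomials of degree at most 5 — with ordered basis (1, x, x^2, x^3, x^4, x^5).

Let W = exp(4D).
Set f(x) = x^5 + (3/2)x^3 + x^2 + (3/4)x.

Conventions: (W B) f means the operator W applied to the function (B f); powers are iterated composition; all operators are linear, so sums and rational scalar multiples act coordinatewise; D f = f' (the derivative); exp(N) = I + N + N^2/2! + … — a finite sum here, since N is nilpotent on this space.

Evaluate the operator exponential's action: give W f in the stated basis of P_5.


the image equals g(x) = x^5 + 20x^4 + (323/2)x^3 + 659x^2 + (5443/4)x + 1139

order-1 term: 20x^4 + 18x^2 + 8x + 3
order-2 term: 160x^3 + 72x + 16
order-3 term: 640x^2 + 96
order-4 term: 1280x
order-5 term: 1024
the series for exp(4D) f terminates at order 5
exp(4D) f = x^5 + 20x^4 + (323/2)x^3 + 659x^2 + (5443/4)x + 1139


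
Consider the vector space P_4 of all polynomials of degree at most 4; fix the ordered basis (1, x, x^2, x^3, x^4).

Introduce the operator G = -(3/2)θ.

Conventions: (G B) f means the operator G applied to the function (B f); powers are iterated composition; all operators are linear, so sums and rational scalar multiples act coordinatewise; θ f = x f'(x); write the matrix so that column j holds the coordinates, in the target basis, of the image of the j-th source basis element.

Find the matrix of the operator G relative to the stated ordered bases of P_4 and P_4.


the matrix is [[0, 0, 0, 0, 0]; [0, -3/2, 0, 0, 0]; [0, 0, -3, 0, 0]; [0, 0, 0, -9/2, 0]; [0, 0, 0, 0, -6]] (rows listed top to bottom)

image of 1: 0
image of x: -(3/2)x
image of x^2: -3x^2
image of x^3: -(9/2)x^3
image of x^4: -6x^4
each image's coordinates form column j of the matrix


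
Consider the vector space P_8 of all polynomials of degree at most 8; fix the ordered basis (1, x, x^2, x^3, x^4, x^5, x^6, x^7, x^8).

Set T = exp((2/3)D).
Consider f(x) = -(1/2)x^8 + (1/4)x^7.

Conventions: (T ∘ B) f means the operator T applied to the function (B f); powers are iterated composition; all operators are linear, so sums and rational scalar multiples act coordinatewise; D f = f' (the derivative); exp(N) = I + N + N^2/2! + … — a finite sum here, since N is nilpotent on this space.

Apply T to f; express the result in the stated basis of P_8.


order-1 term: -(8/3)x^7 + (7/6)x^6
order-2 term: -(56/9)x^6 + (7/3)x^5
order-3 term: -(224/27)x^5 + (70/27)x^4
order-4 term: -(560/81)x^4 + (140/81)x^3
order-5 term: -(896/243)x^3 + (56/81)x^2
order-6 term: -(896/729)x^2 + (112/729)x
order-7 term: -(512/2187)x + 32/2187
order-8 term: -128/6561
the series for exp((2/3)D) f terminates at order 8
exp((2/3)D) f = -(1/2)x^8 - (29/12)x^7 - (91/18)x^6 - (161/27)x^5 - (350/81)x^4 - (476/243)x^3 - (392/729)x^2 - (176/2187)x - 32/6561

the image equals g(x) = -(1/2)x^8 - (29/12)x^7 - (91/18)x^6 - (161/27)x^5 - (350/81)x^4 - (476/243)x^3 - (392/729)x^2 - (176/2187)x - 32/6561


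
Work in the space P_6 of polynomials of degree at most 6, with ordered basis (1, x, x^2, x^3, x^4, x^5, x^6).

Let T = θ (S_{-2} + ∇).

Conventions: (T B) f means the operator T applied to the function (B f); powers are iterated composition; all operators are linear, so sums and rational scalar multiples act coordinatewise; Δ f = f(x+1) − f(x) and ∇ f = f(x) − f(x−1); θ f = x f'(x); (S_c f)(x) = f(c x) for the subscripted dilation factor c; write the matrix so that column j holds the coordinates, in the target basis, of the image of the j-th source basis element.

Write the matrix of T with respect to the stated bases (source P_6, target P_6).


the matrix is [[0, 0, 0, 0, 0, 0, 0]; [0, -2, 2, -3, 4, -5, 6]; [0, 0, 8, 6, -12, 20, -30]; [0, 0, 0, -24, 12, -30, 60]; [0, 0, 0, 0, 64, 20, -60]; [0, 0, 0, 0, 0, -160, 30]; [0, 0, 0, 0, 0, 0, 384]] (rows listed top to bottom)

image of 1: 0
image of x: -2x
image of x^2: 8x^2 + 2x
image of x^3: -24x^3 + 6x^2 - 3x
image of x^4: 64x^4 + 12x^3 - 12x^2 + 4x
image of x^5: -160x^5 + 20x^4 - 30x^3 + 20x^2 - 5x
image of x^6: 384x^6 + 30x^5 - 60x^4 + 60x^3 - 30x^2 + 6x
each image's coordinates form column j of the matrix


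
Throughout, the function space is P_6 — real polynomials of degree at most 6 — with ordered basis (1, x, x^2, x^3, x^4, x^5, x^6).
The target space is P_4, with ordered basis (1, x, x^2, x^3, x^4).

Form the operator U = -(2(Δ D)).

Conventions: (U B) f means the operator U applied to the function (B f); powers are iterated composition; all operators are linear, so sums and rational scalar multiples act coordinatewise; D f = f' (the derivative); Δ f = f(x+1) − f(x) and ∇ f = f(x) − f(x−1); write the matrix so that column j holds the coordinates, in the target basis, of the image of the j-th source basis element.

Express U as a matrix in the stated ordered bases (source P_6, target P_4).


image of 1: 0
image of x: 0
image of x^2: -4
image of x^3: -12x - 6
image of x^4: -24x^2 - 24x - 8
image of x^5: -40x^3 - 60x^2 - 40x - 10
image of x^6: -60x^4 - 120x^3 - 120x^2 - 60x - 12
each image's coordinates form column j of the matrix

the matrix is [[0, 0, -4, -6, -8, -10, -12]; [0, 0, 0, -12, -24, -40, -60]; [0, 0, 0, 0, -24, -60, -120]; [0, 0, 0, 0, 0, -40, -120]; [0, 0, 0, 0, 0, 0, -60]] (rows listed top to bottom)


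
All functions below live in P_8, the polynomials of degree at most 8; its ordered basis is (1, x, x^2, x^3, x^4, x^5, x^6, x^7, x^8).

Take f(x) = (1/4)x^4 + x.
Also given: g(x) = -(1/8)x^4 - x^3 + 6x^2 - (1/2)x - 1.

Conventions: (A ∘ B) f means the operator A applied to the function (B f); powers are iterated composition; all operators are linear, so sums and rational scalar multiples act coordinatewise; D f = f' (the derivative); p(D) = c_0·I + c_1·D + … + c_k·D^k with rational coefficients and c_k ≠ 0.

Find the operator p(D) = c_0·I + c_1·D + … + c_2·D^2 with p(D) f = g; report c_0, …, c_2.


p(D) = -(1/2)·I − D + 2·D^2, i.e. c_0 = -1/2, c_1 = -1, c_2 = 2

D^0 f = (1/4)x^4 + x
D^1 f = x^3 + 1
D^2 f = 3x^2
matching coefficients of g against c_0 f + c_1 Df + … from the top degree down determines the c_i
solution: c_0 = -1/2, c_1 = -1, c_2 = 2


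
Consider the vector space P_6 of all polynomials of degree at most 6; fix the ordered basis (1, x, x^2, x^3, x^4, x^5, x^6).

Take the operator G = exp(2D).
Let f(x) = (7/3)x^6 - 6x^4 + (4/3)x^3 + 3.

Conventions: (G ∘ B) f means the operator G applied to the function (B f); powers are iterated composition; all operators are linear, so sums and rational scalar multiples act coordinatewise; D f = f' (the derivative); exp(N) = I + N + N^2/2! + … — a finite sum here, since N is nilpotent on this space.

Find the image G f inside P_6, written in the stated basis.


the image equals g(x) = (7/3)x^6 + 28x^5 + 134x^4 + (980/3)x^3 + 424x^2 + 272x + 67

order-1 term: 28x^5 - 48x^3 + 8x^2
order-2 term: 140x^4 - 144x^2 + 16x
order-3 term: (1120/3)x^3 - 192x + 32/3
order-4 term: 560x^2 - 96
order-5 term: 448x
order-6 term: 448/3
the series for exp(2D) f terminates at order 6
exp(2D) f = (7/3)x^6 + 28x^5 + 134x^4 + (980/3)x^3 + 424x^2 + 272x + 67
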